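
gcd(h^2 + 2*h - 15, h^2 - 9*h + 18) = h - 3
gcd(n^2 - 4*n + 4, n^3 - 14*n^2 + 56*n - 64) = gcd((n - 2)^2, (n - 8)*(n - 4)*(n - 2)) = n - 2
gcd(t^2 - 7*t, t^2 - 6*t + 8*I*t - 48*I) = 1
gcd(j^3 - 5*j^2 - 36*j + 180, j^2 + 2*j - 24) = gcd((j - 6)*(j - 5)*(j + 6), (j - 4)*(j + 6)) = j + 6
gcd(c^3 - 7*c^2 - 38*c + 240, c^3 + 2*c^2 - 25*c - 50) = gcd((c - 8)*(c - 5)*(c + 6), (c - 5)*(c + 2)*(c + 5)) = c - 5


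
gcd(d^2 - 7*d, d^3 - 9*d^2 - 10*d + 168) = d - 7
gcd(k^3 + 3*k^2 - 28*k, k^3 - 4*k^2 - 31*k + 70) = 1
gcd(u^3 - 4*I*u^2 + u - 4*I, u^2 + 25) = 1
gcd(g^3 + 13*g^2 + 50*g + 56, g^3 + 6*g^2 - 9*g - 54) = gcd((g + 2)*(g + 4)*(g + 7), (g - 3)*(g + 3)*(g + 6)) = 1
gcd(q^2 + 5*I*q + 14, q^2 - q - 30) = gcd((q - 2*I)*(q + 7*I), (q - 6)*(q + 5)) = 1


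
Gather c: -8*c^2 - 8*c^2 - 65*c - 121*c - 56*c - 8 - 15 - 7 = -16*c^2 - 242*c - 30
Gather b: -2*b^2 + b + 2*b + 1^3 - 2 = -2*b^2 + 3*b - 1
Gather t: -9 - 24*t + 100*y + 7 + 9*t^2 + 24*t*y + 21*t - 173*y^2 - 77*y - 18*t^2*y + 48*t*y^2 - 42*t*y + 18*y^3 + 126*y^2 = t^2*(9 - 18*y) + t*(48*y^2 - 18*y - 3) + 18*y^3 - 47*y^2 + 23*y - 2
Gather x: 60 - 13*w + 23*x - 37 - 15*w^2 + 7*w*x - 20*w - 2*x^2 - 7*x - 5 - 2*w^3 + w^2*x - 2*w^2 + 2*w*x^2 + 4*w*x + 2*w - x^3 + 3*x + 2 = -2*w^3 - 17*w^2 - 31*w - x^3 + x^2*(2*w - 2) + x*(w^2 + 11*w + 19) + 20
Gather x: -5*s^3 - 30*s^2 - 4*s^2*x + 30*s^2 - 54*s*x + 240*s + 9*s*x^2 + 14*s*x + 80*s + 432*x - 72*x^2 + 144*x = -5*s^3 + 320*s + x^2*(9*s - 72) + x*(-4*s^2 - 40*s + 576)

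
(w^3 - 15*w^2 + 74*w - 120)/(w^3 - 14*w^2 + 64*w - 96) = (w - 5)/(w - 4)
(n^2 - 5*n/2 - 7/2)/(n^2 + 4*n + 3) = (n - 7/2)/(n + 3)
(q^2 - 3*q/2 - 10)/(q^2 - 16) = (q + 5/2)/(q + 4)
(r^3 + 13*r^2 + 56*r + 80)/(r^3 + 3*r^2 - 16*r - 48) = (r^2 + 9*r + 20)/(r^2 - r - 12)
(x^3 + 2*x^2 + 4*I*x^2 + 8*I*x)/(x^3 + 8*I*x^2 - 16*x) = (x + 2)/(x + 4*I)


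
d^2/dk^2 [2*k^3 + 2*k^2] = 12*k + 4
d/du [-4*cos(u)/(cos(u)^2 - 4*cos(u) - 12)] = 4*(sin(u)^2 - 13)*sin(u)/((cos(u) - 6)^2*(cos(u) + 2)^2)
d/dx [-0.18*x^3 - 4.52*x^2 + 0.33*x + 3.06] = -0.54*x^2 - 9.04*x + 0.33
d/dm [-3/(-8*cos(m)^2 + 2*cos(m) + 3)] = 6*(8*cos(m) - 1)*sin(m)/(-8*cos(m)^2 + 2*cos(m) + 3)^2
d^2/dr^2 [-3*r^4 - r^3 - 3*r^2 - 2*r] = -36*r^2 - 6*r - 6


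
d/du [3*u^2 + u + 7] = 6*u + 1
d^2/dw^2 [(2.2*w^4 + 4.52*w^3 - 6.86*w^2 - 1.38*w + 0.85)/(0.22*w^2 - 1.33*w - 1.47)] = (0.21296*w^6 - 3.86232*w^5 + 19.0806*w^4 + 83.585856*w^3 + 97.005768*w^2 + 54.433596*w - 20.694562)/(0.010648*w^6 - 0.193116*w^5 + 0.95403*w^4 + 0.228095*w^3 - 6.374655*w^2 - 8.621991*w - 3.176523)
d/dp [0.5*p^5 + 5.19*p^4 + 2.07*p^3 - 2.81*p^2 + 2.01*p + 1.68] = 2.5*p^4 + 20.76*p^3 + 6.21*p^2 - 5.62*p + 2.01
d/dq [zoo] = 0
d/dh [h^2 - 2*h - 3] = 2*h - 2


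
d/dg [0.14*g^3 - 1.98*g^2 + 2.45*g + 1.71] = 0.42*g^2 - 3.96*g + 2.45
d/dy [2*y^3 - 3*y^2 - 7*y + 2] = 6*y^2 - 6*y - 7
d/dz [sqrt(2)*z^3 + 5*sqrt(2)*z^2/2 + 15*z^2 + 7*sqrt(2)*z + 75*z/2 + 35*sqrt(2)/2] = 3*sqrt(2)*z^2 + 5*sqrt(2)*z + 30*z + 7*sqrt(2) + 75/2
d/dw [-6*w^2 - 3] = -12*w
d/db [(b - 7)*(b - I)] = 2*b - 7 - I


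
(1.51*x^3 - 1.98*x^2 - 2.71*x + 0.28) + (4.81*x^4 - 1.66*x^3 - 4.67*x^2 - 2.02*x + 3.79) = 4.81*x^4 - 0.15*x^3 - 6.65*x^2 - 4.73*x + 4.07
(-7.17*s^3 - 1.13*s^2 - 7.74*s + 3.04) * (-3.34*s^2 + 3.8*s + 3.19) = 23.9478*s^5 - 23.4718*s^4 - 1.3147*s^3 - 43.1703*s^2 - 13.1386*s + 9.6976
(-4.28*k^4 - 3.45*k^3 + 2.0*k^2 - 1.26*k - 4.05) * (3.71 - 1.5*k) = 6.42*k^5 - 10.7038*k^4 - 15.7995*k^3 + 9.31*k^2 + 1.4004*k - 15.0255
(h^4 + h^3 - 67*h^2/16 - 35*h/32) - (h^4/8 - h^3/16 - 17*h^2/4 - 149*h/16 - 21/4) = 7*h^4/8 + 17*h^3/16 + h^2/16 + 263*h/32 + 21/4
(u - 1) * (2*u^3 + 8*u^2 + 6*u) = 2*u^4 + 6*u^3 - 2*u^2 - 6*u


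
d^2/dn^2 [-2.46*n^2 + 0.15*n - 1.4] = -4.92000000000000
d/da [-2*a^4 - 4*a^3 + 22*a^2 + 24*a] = -8*a^3 - 12*a^2 + 44*a + 24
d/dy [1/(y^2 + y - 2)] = (-2*y - 1)/(y^2 + y - 2)^2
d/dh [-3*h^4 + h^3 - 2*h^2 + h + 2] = -12*h^3 + 3*h^2 - 4*h + 1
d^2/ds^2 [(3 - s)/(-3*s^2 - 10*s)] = 6*(3*s^3 - 27*s^2 - 90*s - 100)/(s^3*(27*s^3 + 270*s^2 + 900*s + 1000))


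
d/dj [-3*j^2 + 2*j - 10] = 2 - 6*j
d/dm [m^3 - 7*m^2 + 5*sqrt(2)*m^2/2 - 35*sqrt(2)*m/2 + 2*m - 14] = 3*m^2 - 14*m + 5*sqrt(2)*m - 35*sqrt(2)/2 + 2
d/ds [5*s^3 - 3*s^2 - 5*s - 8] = 15*s^2 - 6*s - 5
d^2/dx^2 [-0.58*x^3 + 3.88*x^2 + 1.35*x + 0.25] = 7.76 - 3.48*x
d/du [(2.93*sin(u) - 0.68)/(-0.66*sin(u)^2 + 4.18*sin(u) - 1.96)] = (1.9338*sin(u)^2 - 0.897600000000001*sin(u) - 2.9004)*cos(u)/(0.4356*sin(u)^4 - 5.5176*sin(u)^3 + 20.0596*sin(u)^2 - 16.3856*sin(u) + 3.8416)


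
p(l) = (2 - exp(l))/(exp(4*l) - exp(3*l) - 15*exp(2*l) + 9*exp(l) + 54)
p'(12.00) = 0.00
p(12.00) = 0.00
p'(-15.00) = 0.00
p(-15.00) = 0.04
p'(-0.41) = -0.01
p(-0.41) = 0.03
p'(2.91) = 0.00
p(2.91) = -0.00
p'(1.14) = 106.42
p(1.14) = -2.23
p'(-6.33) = -0.00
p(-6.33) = 0.04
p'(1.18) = 14.24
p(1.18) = -0.59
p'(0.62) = -0.06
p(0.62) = 0.01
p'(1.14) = 106.42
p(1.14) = -2.23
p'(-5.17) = -0.00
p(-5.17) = 0.04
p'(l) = (2 - exp(l))*(-4*exp(4*l) + 3*exp(3*l) + 30*exp(2*l) - 9*exp(l))/(exp(4*l) - exp(3*l) - 15*exp(2*l) + 9*exp(l) + 54)^2 - exp(l)/(exp(4*l) - exp(3*l) - 15*exp(2*l) + 9*exp(l) + 54) = (3*exp(3*l) - exp(2*l) - 12*exp(l) + 24)*exp(l)/(exp(7*l) + exp(6*l) - 26*exp(5*l) - 30*exp(4*l) + 225*exp(3*l) + 297*exp(2*l) - 648*exp(l) - 972)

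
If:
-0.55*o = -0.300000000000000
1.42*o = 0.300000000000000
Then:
No Solution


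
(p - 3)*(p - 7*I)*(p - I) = p^3 - 3*p^2 - 8*I*p^2 - 7*p + 24*I*p + 21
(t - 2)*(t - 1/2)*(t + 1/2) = t^3 - 2*t^2 - t/4 + 1/2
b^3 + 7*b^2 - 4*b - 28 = (b - 2)*(b + 2)*(b + 7)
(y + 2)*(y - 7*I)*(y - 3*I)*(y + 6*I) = y^4 + 2*y^3 - 4*I*y^3 + 39*y^2 - 8*I*y^2 + 78*y - 126*I*y - 252*I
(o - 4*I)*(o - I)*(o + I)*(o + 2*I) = o^4 - 2*I*o^3 + 9*o^2 - 2*I*o + 8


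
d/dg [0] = 0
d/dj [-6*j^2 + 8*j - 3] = 8 - 12*j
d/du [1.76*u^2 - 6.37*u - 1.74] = 3.52*u - 6.37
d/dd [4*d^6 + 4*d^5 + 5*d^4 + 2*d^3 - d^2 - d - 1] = 24*d^5 + 20*d^4 + 20*d^3 + 6*d^2 - 2*d - 1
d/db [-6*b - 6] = -6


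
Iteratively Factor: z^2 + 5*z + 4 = (z + 4)*(z + 1)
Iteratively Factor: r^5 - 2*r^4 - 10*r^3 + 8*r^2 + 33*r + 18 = (r + 2)*(r^4 - 4*r^3 - 2*r^2 + 12*r + 9) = (r + 1)*(r + 2)*(r^3 - 5*r^2 + 3*r + 9) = (r - 3)*(r + 1)*(r + 2)*(r^2 - 2*r - 3) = (r - 3)^2*(r + 1)*(r + 2)*(r + 1)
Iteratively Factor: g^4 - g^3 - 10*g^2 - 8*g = (g + 1)*(g^3 - 2*g^2 - 8*g) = (g + 1)*(g + 2)*(g^2 - 4*g) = g*(g + 1)*(g + 2)*(g - 4)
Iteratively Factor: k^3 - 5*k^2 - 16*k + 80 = (k - 4)*(k^2 - k - 20) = (k - 5)*(k - 4)*(k + 4)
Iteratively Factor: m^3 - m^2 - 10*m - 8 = (m + 2)*(m^2 - 3*m - 4) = (m - 4)*(m + 2)*(m + 1)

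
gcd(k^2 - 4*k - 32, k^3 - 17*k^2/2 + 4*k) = k - 8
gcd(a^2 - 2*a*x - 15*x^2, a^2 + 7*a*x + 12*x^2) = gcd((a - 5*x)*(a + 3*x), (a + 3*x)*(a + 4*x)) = a + 3*x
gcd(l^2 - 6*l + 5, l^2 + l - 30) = l - 5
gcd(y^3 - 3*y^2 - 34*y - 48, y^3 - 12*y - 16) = y + 2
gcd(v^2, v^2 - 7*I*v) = v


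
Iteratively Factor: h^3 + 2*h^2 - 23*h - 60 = (h + 4)*(h^2 - 2*h - 15) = (h - 5)*(h + 4)*(h + 3)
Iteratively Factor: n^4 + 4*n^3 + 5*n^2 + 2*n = (n + 2)*(n^3 + 2*n^2 + n) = (n + 1)*(n + 2)*(n^2 + n) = (n + 1)^2*(n + 2)*(n)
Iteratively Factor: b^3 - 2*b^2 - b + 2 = (b + 1)*(b^2 - 3*b + 2) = (b - 2)*(b + 1)*(b - 1)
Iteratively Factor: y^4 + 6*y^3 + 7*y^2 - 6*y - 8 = (y + 4)*(y^3 + 2*y^2 - y - 2) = (y - 1)*(y + 4)*(y^2 + 3*y + 2) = (y - 1)*(y + 2)*(y + 4)*(y + 1)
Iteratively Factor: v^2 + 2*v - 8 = (v + 4)*(v - 2)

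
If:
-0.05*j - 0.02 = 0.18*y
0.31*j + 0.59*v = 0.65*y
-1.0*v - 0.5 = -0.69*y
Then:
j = 0.71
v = -0.71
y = -0.31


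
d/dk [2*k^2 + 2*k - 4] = 4*k + 2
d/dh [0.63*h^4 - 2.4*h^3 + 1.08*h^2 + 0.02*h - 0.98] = 2.52*h^3 - 7.2*h^2 + 2.16*h + 0.02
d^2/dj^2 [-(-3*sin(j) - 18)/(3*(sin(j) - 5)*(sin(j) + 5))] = (-sin(j)^5 - 24*sin(j)^4 - 148*sin(j)^3 - 564*sin(j)^2 - 475*sin(j) + 300)/((sin(j) - 5)^3*(sin(j) + 5)^3)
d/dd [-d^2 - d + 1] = -2*d - 1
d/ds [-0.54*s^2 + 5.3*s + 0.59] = 5.3 - 1.08*s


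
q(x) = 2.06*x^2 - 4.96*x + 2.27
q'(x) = 4.12*x - 4.96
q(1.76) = -0.08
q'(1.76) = 2.29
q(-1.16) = 10.80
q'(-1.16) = -9.74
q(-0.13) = 2.95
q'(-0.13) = -5.50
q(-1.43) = 13.58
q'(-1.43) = -10.85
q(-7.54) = 156.78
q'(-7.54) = -36.02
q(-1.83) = 18.25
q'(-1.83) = -12.50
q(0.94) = -0.57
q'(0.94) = -1.09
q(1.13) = -0.70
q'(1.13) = -0.30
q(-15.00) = 540.17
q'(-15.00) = -66.76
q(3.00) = 5.93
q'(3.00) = 7.40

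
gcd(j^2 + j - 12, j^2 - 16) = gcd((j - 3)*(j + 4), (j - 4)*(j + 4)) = j + 4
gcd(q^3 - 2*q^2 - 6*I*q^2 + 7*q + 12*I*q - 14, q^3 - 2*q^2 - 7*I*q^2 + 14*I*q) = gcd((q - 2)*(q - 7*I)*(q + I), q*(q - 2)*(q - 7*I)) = q^2 + q*(-2 - 7*I) + 14*I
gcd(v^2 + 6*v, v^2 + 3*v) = v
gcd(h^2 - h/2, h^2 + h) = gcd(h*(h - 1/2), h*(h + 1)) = h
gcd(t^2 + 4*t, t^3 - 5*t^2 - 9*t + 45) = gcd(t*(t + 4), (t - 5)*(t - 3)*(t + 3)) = 1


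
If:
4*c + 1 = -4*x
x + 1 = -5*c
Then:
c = -3/16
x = -1/16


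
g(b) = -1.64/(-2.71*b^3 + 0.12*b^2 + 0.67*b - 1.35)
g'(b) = -1.64*(8.13*b^2 - 0.24*b - 0.67)/(-2.71*b^3 + 0.12*b^2 + 0.67*b - 1.35)^2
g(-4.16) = -0.01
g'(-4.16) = -0.01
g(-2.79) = -0.03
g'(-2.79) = -0.03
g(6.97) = 0.00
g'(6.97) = -0.00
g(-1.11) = -0.93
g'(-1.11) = -5.09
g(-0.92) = -6.68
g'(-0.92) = -175.15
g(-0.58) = 1.40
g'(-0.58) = -2.64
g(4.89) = 0.01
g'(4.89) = -0.00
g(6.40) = 0.00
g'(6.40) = -0.00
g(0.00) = 1.21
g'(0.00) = 0.60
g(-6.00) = -0.00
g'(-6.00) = -0.00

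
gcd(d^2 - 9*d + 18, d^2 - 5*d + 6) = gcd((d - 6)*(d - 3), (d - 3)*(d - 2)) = d - 3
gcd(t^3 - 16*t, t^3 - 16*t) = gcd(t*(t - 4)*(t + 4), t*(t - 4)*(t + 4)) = t^3 - 16*t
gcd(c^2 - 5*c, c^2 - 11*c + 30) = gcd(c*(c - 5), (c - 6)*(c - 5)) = c - 5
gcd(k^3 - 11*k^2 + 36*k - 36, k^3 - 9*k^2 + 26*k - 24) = k^2 - 5*k + 6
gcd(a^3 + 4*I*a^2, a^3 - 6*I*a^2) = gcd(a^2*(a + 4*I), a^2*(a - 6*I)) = a^2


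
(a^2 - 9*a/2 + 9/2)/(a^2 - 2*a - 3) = (a - 3/2)/(a + 1)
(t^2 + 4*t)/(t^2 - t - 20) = t/(t - 5)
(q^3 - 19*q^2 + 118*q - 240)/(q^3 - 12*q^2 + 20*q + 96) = (q - 5)/(q + 2)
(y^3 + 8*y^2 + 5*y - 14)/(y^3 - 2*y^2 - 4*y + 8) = (y^2 + 6*y - 7)/(y^2 - 4*y + 4)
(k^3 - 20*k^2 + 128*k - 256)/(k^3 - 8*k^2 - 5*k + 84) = (k^2 - 16*k + 64)/(k^2 - 4*k - 21)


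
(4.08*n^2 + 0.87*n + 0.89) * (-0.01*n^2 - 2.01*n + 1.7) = -0.0408*n^4 - 8.2095*n^3 + 5.1784*n^2 - 0.3099*n + 1.513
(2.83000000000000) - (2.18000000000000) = 0.650000000000000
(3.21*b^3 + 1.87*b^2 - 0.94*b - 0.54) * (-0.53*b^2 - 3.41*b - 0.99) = -1.7013*b^5 - 11.9372*b^4 - 9.0564*b^3 + 1.6403*b^2 + 2.772*b + 0.5346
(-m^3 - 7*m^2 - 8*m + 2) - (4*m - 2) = -m^3 - 7*m^2 - 12*m + 4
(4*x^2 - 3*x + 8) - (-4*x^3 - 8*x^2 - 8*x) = 4*x^3 + 12*x^2 + 5*x + 8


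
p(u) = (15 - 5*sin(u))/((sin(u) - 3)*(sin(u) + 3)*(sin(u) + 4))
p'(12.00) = 0.34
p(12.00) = -0.59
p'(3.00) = -0.21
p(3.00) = -0.38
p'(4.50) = -0.14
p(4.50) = -0.82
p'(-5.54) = 0.10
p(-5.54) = -0.29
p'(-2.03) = -0.27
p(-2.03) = -0.77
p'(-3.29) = -0.21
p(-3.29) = -0.38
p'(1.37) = 0.02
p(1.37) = -0.25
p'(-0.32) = 0.31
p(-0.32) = -0.51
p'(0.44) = 0.15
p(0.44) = -0.33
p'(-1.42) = 0.10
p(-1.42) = -0.83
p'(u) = -(15 - 5*sin(u))*cos(u)/((sin(u) - 3)*(sin(u) + 3)*(sin(u) + 4)^2) - (15 - 5*sin(u))*cos(u)/((sin(u) - 3)*(sin(u) + 3)^2*(sin(u) + 4)) - (15 - 5*sin(u))*cos(u)/((sin(u) - 3)^2*(sin(u) + 3)*(sin(u) + 4)) - 5*cos(u)/((sin(u) - 3)*(sin(u) + 3)*(sin(u) + 4))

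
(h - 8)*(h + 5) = h^2 - 3*h - 40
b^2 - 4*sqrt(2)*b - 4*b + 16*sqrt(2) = (b - 4)*(b - 4*sqrt(2))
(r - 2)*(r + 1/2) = r^2 - 3*r/2 - 1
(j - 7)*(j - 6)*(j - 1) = j^3 - 14*j^2 + 55*j - 42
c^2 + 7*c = c*(c + 7)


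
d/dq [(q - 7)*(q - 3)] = 2*q - 10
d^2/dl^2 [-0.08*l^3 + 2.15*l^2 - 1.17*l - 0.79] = 4.3 - 0.48*l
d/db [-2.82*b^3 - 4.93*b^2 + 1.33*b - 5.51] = -8.46*b^2 - 9.86*b + 1.33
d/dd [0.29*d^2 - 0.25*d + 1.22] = 0.58*d - 0.25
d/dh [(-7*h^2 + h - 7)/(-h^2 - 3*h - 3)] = 2*(11*h^2 + 14*h - 12)/(h^4 + 6*h^3 + 15*h^2 + 18*h + 9)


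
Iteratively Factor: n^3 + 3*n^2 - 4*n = (n)*(n^2 + 3*n - 4) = n*(n + 4)*(n - 1)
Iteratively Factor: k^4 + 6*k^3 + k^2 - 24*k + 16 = (k + 4)*(k^3 + 2*k^2 - 7*k + 4) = (k + 4)^2*(k^2 - 2*k + 1) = (k - 1)*(k + 4)^2*(k - 1)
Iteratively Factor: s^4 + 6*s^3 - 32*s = (s + 4)*(s^3 + 2*s^2 - 8*s) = (s - 2)*(s + 4)*(s^2 + 4*s) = s*(s - 2)*(s + 4)*(s + 4)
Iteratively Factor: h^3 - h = (h)*(h^2 - 1) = h*(h + 1)*(h - 1)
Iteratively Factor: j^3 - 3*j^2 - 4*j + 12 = (j - 3)*(j^2 - 4) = (j - 3)*(j - 2)*(j + 2)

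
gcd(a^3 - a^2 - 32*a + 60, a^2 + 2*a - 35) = a - 5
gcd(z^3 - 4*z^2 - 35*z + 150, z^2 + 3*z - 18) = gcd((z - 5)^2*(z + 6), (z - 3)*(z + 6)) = z + 6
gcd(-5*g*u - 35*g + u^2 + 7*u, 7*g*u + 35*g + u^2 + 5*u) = 1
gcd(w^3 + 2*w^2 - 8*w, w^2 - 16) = w + 4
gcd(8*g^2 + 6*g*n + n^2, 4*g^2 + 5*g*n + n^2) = 4*g + n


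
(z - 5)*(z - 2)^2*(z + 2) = z^4 - 7*z^3 + 6*z^2 + 28*z - 40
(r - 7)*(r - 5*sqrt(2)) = r^2 - 5*sqrt(2)*r - 7*r + 35*sqrt(2)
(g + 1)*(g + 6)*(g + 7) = g^3 + 14*g^2 + 55*g + 42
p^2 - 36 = (p - 6)*(p + 6)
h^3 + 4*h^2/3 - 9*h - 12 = (h - 3)*(h + 4/3)*(h + 3)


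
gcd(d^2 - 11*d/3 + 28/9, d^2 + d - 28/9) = d - 4/3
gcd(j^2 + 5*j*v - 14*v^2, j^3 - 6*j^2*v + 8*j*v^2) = -j + 2*v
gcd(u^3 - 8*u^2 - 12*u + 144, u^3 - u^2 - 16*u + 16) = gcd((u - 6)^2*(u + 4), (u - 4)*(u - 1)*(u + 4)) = u + 4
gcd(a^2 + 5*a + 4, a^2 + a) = a + 1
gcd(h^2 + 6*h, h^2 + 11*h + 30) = h + 6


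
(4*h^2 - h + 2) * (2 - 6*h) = -24*h^3 + 14*h^2 - 14*h + 4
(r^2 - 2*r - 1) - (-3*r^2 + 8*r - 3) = 4*r^2 - 10*r + 2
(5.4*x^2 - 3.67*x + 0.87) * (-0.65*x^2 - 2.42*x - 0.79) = -3.51*x^4 - 10.6825*x^3 + 4.0499*x^2 + 0.7939*x - 0.6873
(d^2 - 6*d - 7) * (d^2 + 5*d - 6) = d^4 - d^3 - 43*d^2 + d + 42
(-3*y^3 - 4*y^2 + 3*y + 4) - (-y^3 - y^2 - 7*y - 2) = -2*y^3 - 3*y^2 + 10*y + 6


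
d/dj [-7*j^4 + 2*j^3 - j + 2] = -28*j^3 + 6*j^2 - 1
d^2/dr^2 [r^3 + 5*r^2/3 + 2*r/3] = 6*r + 10/3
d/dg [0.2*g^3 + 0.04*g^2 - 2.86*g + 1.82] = 0.6*g^2 + 0.08*g - 2.86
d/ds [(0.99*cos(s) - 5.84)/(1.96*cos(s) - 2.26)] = -9.209*sin(s)/(1.96*cos(s) - 2.26)^2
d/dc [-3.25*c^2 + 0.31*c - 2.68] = 0.31 - 6.5*c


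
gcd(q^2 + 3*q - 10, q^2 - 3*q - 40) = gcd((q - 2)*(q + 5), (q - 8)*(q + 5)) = q + 5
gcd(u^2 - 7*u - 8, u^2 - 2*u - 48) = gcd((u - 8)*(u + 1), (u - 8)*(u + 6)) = u - 8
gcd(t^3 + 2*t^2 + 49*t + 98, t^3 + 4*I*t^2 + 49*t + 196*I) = t^2 + 49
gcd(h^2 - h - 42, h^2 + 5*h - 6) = h + 6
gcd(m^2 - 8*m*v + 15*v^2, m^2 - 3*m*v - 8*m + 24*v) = -m + 3*v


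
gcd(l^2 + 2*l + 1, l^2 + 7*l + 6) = l + 1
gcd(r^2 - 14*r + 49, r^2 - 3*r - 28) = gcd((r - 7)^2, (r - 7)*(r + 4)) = r - 7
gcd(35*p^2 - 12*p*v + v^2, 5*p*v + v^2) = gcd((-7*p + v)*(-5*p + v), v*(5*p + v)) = 1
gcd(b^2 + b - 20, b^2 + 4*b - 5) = b + 5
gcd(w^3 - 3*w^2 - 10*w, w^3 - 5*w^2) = w^2 - 5*w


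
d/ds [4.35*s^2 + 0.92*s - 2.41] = 8.7*s + 0.92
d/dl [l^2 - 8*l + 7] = 2*l - 8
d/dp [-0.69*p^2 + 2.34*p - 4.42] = 2.34 - 1.38*p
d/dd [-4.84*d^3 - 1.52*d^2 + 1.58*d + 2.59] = -14.52*d^2 - 3.04*d + 1.58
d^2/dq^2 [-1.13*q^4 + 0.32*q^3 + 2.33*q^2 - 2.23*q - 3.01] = -13.56*q^2 + 1.92*q + 4.66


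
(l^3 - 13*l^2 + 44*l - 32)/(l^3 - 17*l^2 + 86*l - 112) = (l^2 - 5*l + 4)/(l^2 - 9*l + 14)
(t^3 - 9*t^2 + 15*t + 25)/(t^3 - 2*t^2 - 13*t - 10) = (t - 5)/(t + 2)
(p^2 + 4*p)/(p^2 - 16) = p/(p - 4)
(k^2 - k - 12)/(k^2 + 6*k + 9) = (k - 4)/(k + 3)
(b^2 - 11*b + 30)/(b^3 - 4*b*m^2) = (b^2 - 11*b + 30)/(b*(b^2 - 4*m^2))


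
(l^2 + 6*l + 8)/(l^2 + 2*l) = (l + 4)/l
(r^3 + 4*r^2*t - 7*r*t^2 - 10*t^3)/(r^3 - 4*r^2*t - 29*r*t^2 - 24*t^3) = (r^2 + 3*r*t - 10*t^2)/(r^2 - 5*r*t - 24*t^2)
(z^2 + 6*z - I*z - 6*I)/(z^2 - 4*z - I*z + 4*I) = (z + 6)/(z - 4)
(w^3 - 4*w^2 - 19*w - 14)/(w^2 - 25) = (w^3 - 4*w^2 - 19*w - 14)/(w^2 - 25)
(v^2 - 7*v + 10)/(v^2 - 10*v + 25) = (v - 2)/(v - 5)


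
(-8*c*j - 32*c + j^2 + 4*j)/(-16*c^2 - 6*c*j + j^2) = (j + 4)/(2*c + j)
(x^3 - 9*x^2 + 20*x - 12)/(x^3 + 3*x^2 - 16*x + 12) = (x - 6)/(x + 6)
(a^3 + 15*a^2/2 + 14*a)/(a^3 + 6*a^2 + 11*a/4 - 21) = 2*a/(2*a - 3)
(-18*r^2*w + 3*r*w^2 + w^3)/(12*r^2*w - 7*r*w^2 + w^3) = (-6*r - w)/(4*r - w)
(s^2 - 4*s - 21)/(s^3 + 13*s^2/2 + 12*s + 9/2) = 2*(s - 7)/(2*s^2 + 7*s + 3)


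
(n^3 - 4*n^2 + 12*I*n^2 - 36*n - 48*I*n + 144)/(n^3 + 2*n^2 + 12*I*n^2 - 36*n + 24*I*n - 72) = (n - 4)/(n + 2)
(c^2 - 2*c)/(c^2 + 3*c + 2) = c*(c - 2)/(c^2 + 3*c + 2)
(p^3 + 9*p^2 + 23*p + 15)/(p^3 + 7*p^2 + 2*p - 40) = (p^2 + 4*p + 3)/(p^2 + 2*p - 8)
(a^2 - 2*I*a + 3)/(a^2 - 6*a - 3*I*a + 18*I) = (a + I)/(a - 6)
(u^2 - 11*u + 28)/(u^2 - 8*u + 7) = (u - 4)/(u - 1)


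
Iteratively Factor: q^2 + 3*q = (q)*(q + 3)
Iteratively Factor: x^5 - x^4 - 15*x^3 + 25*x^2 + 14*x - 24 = (x - 1)*(x^4 - 15*x^2 + 10*x + 24) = (x - 1)*(x + 4)*(x^3 - 4*x^2 + x + 6) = (x - 1)*(x + 1)*(x + 4)*(x^2 - 5*x + 6) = (x - 3)*(x - 1)*(x + 1)*(x + 4)*(x - 2)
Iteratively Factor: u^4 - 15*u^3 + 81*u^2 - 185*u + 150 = (u - 5)*(u^3 - 10*u^2 + 31*u - 30) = (u - 5)*(u - 3)*(u^2 - 7*u + 10) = (u - 5)^2*(u - 3)*(u - 2)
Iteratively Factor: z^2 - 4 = (z - 2)*(z + 2)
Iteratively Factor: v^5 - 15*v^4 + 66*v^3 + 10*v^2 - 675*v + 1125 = (v - 3)*(v^4 - 12*v^3 + 30*v^2 + 100*v - 375) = (v - 5)*(v - 3)*(v^3 - 7*v^2 - 5*v + 75) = (v - 5)*(v - 3)*(v + 3)*(v^2 - 10*v + 25) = (v - 5)^2*(v - 3)*(v + 3)*(v - 5)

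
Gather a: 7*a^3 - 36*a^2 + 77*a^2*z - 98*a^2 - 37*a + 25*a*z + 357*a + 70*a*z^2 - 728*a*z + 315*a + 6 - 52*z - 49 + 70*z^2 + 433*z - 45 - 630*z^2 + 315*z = 7*a^3 + a^2*(77*z - 134) + a*(70*z^2 - 703*z + 635) - 560*z^2 + 696*z - 88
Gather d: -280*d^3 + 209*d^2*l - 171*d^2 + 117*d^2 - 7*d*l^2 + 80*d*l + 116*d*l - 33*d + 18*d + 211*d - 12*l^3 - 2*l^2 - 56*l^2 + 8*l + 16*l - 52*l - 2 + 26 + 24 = -280*d^3 + d^2*(209*l - 54) + d*(-7*l^2 + 196*l + 196) - 12*l^3 - 58*l^2 - 28*l + 48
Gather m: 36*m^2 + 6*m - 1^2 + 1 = 36*m^2 + 6*m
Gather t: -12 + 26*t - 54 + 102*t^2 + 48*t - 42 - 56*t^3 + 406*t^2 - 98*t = -56*t^3 + 508*t^2 - 24*t - 108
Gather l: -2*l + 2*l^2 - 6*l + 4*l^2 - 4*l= 6*l^2 - 12*l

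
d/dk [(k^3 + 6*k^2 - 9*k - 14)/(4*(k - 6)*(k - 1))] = (k^4 - 14*k^3 - 15*k^2 + 100*k - 152)/(4*(k^4 - 14*k^3 + 61*k^2 - 84*k + 36))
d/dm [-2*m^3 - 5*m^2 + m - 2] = -6*m^2 - 10*m + 1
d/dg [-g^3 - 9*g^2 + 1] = 3*g*(-g - 6)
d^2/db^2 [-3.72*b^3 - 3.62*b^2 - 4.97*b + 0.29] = -22.32*b - 7.24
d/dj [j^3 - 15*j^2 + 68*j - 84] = 3*j^2 - 30*j + 68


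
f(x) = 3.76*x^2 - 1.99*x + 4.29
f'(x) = 7.52*x - 1.99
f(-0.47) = 6.06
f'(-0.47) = -5.52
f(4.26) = 64.05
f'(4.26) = 30.05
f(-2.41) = 30.92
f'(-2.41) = -20.11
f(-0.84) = 8.61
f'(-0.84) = -8.31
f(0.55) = 4.33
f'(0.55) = 2.15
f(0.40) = 4.10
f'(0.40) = 1.02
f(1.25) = 7.68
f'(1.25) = 7.41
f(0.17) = 4.06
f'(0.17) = -0.71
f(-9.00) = 326.76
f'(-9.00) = -69.67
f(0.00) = 4.29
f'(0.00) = -1.99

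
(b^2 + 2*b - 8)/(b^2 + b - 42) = (b^2 + 2*b - 8)/(b^2 + b - 42)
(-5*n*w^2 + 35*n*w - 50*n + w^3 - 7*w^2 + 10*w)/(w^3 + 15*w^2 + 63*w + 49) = (-5*n*w^2 + 35*n*w - 50*n + w^3 - 7*w^2 + 10*w)/(w^3 + 15*w^2 + 63*w + 49)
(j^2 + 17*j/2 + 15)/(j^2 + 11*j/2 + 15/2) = (j + 6)/(j + 3)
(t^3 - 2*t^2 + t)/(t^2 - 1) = t*(t - 1)/(t + 1)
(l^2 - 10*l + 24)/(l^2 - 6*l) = (l - 4)/l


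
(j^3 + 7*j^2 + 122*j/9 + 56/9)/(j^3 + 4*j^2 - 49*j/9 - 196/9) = (3*j + 2)/(3*j - 7)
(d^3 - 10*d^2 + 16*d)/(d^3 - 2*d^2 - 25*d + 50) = d*(d - 8)/(d^2 - 25)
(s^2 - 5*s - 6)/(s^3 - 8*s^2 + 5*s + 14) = (s - 6)/(s^2 - 9*s + 14)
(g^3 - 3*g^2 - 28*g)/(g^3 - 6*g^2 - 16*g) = (-g^2 + 3*g + 28)/(-g^2 + 6*g + 16)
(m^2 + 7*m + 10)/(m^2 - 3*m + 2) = (m^2 + 7*m + 10)/(m^2 - 3*m + 2)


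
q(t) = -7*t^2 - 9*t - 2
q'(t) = -14*t - 9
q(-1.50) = -4.25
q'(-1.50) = 12.00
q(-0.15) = -0.81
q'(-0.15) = -6.90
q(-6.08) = -206.04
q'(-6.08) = 76.12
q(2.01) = -48.37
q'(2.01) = -37.14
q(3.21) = -103.02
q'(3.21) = -53.94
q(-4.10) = -82.77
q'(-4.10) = 48.40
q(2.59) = -72.27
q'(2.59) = -45.26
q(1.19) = -22.62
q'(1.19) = -25.66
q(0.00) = -2.00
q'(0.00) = -9.00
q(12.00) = -1118.00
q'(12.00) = -177.00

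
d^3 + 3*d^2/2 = d^2*(d + 3/2)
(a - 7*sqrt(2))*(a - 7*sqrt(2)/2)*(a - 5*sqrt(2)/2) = a^3 - 13*sqrt(2)*a^2 + 203*a/2 - 245*sqrt(2)/2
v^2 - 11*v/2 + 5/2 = (v - 5)*(v - 1/2)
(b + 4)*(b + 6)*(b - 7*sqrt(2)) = b^3 - 7*sqrt(2)*b^2 + 10*b^2 - 70*sqrt(2)*b + 24*b - 168*sqrt(2)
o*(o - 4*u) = o^2 - 4*o*u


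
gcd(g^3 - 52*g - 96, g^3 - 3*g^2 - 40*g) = g - 8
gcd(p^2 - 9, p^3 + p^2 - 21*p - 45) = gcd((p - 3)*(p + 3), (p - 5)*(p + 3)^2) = p + 3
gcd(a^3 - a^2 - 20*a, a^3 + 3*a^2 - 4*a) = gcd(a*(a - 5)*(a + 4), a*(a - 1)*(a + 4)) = a^2 + 4*a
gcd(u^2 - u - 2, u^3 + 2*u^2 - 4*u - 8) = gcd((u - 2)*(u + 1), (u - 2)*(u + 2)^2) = u - 2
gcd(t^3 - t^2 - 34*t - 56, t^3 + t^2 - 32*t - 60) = t + 2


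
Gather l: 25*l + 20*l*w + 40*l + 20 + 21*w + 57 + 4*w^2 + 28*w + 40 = l*(20*w + 65) + 4*w^2 + 49*w + 117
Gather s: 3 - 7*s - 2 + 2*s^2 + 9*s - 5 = 2*s^2 + 2*s - 4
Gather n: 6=6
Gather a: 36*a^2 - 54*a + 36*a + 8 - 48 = 36*a^2 - 18*a - 40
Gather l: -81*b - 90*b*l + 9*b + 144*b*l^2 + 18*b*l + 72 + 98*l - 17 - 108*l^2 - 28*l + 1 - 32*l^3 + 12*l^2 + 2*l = -72*b - 32*l^3 + l^2*(144*b - 96) + l*(72 - 72*b) + 56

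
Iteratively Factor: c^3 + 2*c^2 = (c + 2)*(c^2) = c*(c + 2)*(c)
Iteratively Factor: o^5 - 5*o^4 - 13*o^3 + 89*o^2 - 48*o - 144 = (o + 1)*(o^4 - 6*o^3 - 7*o^2 + 96*o - 144) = (o - 3)*(o + 1)*(o^3 - 3*o^2 - 16*o + 48) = (o - 3)*(o + 1)*(o + 4)*(o^2 - 7*o + 12) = (o - 4)*(o - 3)*(o + 1)*(o + 4)*(o - 3)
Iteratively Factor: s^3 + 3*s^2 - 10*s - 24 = (s + 2)*(s^2 + s - 12) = (s - 3)*(s + 2)*(s + 4)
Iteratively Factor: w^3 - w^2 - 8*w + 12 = (w - 2)*(w^2 + w - 6) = (w - 2)^2*(w + 3)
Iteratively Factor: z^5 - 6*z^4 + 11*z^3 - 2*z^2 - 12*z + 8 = (z - 2)*(z^4 - 4*z^3 + 3*z^2 + 4*z - 4) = (z - 2)^2*(z^3 - 2*z^2 - z + 2) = (z - 2)^3*(z^2 - 1) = (z - 2)^3*(z - 1)*(z + 1)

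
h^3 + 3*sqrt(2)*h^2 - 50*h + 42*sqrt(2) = (h - 3*sqrt(2))*(h - sqrt(2))*(h + 7*sqrt(2))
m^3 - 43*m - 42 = (m - 7)*(m + 1)*(m + 6)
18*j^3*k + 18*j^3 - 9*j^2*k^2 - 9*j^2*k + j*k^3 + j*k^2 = (-6*j + k)*(-3*j + k)*(j*k + j)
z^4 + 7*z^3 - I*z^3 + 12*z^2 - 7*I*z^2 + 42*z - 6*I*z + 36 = (z + 1)*(z + 6)*(z - 3*I)*(z + 2*I)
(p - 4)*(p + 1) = p^2 - 3*p - 4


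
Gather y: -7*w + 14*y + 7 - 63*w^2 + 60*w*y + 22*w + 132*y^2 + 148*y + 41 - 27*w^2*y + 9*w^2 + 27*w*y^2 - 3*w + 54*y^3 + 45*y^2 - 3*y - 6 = -54*w^2 + 12*w + 54*y^3 + y^2*(27*w + 177) + y*(-27*w^2 + 60*w + 159) + 42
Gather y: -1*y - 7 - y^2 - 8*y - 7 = -y^2 - 9*y - 14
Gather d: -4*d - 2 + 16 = 14 - 4*d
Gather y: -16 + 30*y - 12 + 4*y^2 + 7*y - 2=4*y^2 + 37*y - 30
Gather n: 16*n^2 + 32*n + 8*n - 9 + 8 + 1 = 16*n^2 + 40*n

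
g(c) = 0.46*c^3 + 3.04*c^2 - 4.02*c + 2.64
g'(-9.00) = 53.04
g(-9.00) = -50.28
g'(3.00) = 26.64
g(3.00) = 30.36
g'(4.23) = 46.39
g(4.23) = 74.85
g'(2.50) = 19.80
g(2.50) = 18.78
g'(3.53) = 34.64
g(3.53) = 46.56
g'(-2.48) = -10.61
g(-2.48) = 24.29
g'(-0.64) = -7.35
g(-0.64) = 6.34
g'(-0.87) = -8.27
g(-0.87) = 8.14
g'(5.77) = 77.01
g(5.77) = 169.02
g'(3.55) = 34.96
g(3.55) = 47.26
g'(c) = 1.38*c^2 + 6.08*c - 4.02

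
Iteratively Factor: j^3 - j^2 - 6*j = (j - 3)*(j^2 + 2*j) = j*(j - 3)*(j + 2)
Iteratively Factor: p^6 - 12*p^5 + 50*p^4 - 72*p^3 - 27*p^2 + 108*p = (p - 3)*(p^5 - 9*p^4 + 23*p^3 - 3*p^2 - 36*p) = (p - 4)*(p - 3)*(p^4 - 5*p^3 + 3*p^2 + 9*p) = (p - 4)*(p - 3)^2*(p^3 - 2*p^2 - 3*p) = (p - 4)*(p - 3)^3*(p^2 + p) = p*(p - 4)*(p - 3)^3*(p + 1)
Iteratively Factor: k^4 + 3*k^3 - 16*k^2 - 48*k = (k - 4)*(k^3 + 7*k^2 + 12*k) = (k - 4)*(k + 4)*(k^2 + 3*k) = (k - 4)*(k + 3)*(k + 4)*(k)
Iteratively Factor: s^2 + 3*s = (s + 3)*(s)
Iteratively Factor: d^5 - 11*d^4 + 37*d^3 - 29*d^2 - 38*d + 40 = (d + 1)*(d^4 - 12*d^3 + 49*d^2 - 78*d + 40) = (d - 1)*(d + 1)*(d^3 - 11*d^2 + 38*d - 40) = (d - 4)*(d - 1)*(d + 1)*(d^2 - 7*d + 10) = (d - 5)*(d - 4)*(d - 1)*(d + 1)*(d - 2)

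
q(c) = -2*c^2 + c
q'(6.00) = -23.00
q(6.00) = -66.00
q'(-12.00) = 49.00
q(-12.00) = -300.00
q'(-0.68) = 3.72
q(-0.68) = -1.60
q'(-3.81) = 16.24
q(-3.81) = -32.84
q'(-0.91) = 4.64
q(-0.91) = -2.57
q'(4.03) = -15.12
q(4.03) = -28.45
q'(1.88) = -6.52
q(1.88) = -5.19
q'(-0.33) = 2.32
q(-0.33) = -0.55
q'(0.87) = -2.48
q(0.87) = -0.64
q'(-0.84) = 4.36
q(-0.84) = -2.25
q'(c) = 1 - 4*c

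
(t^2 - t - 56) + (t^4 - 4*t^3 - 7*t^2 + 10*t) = t^4 - 4*t^3 - 6*t^2 + 9*t - 56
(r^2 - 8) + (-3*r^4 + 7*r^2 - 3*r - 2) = -3*r^4 + 8*r^2 - 3*r - 10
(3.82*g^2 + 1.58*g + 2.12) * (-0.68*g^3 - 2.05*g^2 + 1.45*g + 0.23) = -2.5976*g^5 - 8.9054*g^4 + 0.8584*g^3 - 1.1764*g^2 + 3.4374*g + 0.4876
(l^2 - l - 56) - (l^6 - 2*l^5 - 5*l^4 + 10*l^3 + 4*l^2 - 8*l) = -l^6 + 2*l^5 + 5*l^4 - 10*l^3 - 3*l^2 + 7*l - 56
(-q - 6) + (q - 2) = -8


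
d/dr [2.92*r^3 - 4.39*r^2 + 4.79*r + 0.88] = 8.76*r^2 - 8.78*r + 4.79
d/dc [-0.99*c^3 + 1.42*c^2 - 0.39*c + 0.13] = -2.97*c^2 + 2.84*c - 0.39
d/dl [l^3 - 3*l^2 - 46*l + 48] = 3*l^2 - 6*l - 46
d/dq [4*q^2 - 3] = 8*q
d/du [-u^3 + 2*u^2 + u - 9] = -3*u^2 + 4*u + 1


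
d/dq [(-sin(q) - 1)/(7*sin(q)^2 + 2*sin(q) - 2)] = (7*sin(q)^2 + 14*sin(q) + 4)*cos(q)/(7*sin(q)^2 + 2*sin(q) - 2)^2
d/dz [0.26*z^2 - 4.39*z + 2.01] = 0.52*z - 4.39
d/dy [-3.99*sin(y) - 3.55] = -3.99*cos(y)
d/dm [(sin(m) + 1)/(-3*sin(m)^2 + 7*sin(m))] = (3*cos(m) + 6/tan(m) - 7*cos(m)/sin(m)^2)/(3*sin(m) - 7)^2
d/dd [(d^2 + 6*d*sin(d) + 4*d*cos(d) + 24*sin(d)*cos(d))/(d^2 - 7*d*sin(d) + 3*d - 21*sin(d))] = (2*(d^2 - 7*d*sin(d) + 3*d - 21*sin(d))*(-2*d*sin(d) + 3*d*cos(d) + d + 3*sin(d) + 2*cos(d) + 12*cos(2*d)) + (d^2 + 6*d*sin(d) + 4*d*cos(d) + 12*sin(2*d))*(7*d*cos(d) - 2*d + 7*sin(d) + 21*cos(d) - 3))/((d + 3)^2*(d - 7*sin(d))^2)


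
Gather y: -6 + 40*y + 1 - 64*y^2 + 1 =-64*y^2 + 40*y - 4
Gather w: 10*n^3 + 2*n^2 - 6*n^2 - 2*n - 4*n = 10*n^3 - 4*n^2 - 6*n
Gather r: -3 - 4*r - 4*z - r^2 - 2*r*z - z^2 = -r^2 + r*(-2*z - 4) - z^2 - 4*z - 3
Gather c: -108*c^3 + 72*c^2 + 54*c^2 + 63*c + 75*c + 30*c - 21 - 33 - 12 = -108*c^3 + 126*c^2 + 168*c - 66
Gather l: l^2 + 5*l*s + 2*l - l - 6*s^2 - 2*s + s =l^2 + l*(5*s + 1) - 6*s^2 - s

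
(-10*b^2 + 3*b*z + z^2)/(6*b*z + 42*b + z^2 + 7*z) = (-10*b^2 + 3*b*z + z^2)/(6*b*z + 42*b + z^2 + 7*z)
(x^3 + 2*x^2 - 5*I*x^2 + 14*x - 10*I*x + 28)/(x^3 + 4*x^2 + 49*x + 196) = (x^2 + 2*x*(1 + I) + 4*I)/(x^2 + x*(4 + 7*I) + 28*I)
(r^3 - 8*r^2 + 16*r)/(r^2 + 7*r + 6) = r*(r^2 - 8*r + 16)/(r^2 + 7*r + 6)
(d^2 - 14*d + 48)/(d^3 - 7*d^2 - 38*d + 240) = (d - 6)/(d^2 + d - 30)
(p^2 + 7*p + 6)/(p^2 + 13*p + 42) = (p + 1)/(p + 7)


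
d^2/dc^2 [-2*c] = 0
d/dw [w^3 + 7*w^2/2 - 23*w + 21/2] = 3*w^2 + 7*w - 23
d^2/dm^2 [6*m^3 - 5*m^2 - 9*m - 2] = 36*m - 10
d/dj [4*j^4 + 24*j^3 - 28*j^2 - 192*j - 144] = 16*j^3 + 72*j^2 - 56*j - 192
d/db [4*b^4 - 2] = 16*b^3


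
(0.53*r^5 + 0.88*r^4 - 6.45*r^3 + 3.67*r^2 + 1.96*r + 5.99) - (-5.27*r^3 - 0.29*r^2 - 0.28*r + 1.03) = 0.53*r^5 + 0.88*r^4 - 1.18*r^3 + 3.96*r^2 + 2.24*r + 4.96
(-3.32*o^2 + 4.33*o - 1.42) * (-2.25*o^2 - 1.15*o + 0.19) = 7.47*o^4 - 5.9245*o^3 - 2.4153*o^2 + 2.4557*o - 0.2698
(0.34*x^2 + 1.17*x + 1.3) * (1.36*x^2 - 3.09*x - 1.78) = 0.4624*x^4 + 0.5406*x^3 - 2.4525*x^2 - 6.0996*x - 2.314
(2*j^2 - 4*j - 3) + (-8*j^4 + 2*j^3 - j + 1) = -8*j^4 + 2*j^3 + 2*j^2 - 5*j - 2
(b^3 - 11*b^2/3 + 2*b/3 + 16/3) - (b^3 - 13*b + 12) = -11*b^2/3 + 41*b/3 - 20/3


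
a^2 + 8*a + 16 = (a + 4)^2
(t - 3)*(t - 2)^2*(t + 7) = t^4 - 33*t^2 + 100*t - 84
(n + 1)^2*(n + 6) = n^3 + 8*n^2 + 13*n + 6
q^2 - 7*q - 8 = (q - 8)*(q + 1)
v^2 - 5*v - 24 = (v - 8)*(v + 3)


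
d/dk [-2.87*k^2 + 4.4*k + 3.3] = 4.4 - 5.74*k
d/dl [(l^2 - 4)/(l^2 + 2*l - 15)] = 2*(l^2 - 11*l + 4)/(l^4 + 4*l^3 - 26*l^2 - 60*l + 225)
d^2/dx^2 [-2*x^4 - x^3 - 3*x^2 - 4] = -24*x^2 - 6*x - 6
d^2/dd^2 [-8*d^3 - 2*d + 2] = -48*d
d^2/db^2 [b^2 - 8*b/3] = 2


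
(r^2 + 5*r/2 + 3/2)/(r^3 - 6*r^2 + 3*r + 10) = (r + 3/2)/(r^2 - 7*r + 10)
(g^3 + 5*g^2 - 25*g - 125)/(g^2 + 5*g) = g - 25/g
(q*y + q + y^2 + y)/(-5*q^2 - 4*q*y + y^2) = (y + 1)/(-5*q + y)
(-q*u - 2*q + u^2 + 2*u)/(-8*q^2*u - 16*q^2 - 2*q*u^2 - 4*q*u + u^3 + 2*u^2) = (q - u)/(8*q^2 + 2*q*u - u^2)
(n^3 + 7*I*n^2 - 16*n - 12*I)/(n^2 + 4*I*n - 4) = n + 3*I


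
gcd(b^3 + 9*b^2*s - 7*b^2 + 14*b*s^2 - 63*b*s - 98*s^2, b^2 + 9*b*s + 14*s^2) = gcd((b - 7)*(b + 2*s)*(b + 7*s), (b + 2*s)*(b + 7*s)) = b^2 + 9*b*s + 14*s^2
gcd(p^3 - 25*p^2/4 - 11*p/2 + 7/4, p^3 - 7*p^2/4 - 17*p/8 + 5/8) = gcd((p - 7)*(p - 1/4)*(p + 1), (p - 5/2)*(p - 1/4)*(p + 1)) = p^2 + 3*p/4 - 1/4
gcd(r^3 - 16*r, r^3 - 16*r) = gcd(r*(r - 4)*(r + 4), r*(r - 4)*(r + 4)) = r^3 - 16*r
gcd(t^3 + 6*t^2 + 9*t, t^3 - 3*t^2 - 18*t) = t^2 + 3*t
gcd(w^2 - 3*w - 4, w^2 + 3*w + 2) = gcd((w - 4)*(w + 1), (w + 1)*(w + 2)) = w + 1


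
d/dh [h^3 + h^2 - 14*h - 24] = 3*h^2 + 2*h - 14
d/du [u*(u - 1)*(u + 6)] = 3*u^2 + 10*u - 6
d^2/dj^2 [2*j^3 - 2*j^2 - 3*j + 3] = 12*j - 4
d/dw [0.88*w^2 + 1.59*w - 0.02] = 1.76*w + 1.59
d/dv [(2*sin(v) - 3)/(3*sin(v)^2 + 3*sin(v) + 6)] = (6*sin(v) + cos(2*v) + 6)*cos(v)/(3*(sin(v)^2 + sin(v) + 2)^2)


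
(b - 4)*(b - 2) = b^2 - 6*b + 8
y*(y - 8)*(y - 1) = y^3 - 9*y^2 + 8*y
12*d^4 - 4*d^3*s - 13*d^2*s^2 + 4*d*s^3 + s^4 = (-2*d + s)*(-d + s)*(d + s)*(6*d + s)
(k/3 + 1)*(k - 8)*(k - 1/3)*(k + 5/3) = k^4/3 - 11*k^3/9 - 281*k^2/27 - 263*k/27 + 40/9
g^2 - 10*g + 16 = (g - 8)*(g - 2)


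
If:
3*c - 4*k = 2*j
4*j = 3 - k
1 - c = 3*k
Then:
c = 16/25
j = 18/25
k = 3/25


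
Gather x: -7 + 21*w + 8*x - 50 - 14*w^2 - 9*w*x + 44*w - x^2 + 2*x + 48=-14*w^2 + 65*w - x^2 + x*(10 - 9*w) - 9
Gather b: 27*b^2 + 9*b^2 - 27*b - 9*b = 36*b^2 - 36*b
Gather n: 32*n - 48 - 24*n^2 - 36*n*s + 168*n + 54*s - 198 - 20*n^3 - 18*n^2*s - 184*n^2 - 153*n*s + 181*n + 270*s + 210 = -20*n^3 + n^2*(-18*s - 208) + n*(381 - 189*s) + 324*s - 36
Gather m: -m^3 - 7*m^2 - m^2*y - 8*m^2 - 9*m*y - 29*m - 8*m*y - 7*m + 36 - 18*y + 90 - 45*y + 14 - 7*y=-m^3 + m^2*(-y - 15) + m*(-17*y - 36) - 70*y + 140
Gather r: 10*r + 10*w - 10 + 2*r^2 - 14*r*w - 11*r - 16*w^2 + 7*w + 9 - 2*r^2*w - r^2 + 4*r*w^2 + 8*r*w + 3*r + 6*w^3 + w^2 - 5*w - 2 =r^2*(1 - 2*w) + r*(4*w^2 - 6*w + 2) + 6*w^3 - 15*w^2 + 12*w - 3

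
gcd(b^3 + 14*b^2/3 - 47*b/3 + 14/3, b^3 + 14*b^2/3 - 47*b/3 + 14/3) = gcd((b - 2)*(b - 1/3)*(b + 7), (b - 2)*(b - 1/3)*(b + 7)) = b^3 + 14*b^2/3 - 47*b/3 + 14/3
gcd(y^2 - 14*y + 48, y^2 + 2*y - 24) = 1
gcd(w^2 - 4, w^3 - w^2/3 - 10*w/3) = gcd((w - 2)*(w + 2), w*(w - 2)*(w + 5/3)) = w - 2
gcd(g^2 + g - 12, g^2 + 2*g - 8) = g + 4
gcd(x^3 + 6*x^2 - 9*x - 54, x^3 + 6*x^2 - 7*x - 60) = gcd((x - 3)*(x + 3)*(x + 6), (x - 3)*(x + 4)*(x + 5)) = x - 3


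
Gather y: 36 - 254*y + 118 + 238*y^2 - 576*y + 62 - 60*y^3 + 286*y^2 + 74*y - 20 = -60*y^3 + 524*y^2 - 756*y + 196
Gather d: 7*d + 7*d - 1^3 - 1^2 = 14*d - 2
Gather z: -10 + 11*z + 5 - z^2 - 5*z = -z^2 + 6*z - 5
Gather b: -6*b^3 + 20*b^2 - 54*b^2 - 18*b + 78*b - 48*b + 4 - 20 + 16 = -6*b^3 - 34*b^2 + 12*b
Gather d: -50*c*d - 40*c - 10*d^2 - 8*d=-40*c - 10*d^2 + d*(-50*c - 8)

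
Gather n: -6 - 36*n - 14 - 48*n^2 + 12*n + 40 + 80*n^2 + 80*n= 32*n^2 + 56*n + 20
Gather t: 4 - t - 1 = 3 - t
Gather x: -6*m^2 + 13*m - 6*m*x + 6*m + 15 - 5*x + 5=-6*m^2 + 19*m + x*(-6*m - 5) + 20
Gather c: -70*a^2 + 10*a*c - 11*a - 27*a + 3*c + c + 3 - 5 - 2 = -70*a^2 - 38*a + c*(10*a + 4) - 4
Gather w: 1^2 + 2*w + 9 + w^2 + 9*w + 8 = w^2 + 11*w + 18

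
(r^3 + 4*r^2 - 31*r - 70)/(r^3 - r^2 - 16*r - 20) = (r + 7)/(r + 2)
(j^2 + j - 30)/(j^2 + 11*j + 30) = (j - 5)/(j + 5)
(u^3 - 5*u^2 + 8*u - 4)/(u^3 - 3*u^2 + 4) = (u - 1)/(u + 1)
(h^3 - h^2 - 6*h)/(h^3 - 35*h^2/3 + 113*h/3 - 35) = 3*h*(h + 2)/(3*h^2 - 26*h + 35)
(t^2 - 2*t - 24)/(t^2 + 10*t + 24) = (t - 6)/(t + 6)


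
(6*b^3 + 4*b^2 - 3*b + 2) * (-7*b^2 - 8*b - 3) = -42*b^5 - 76*b^4 - 29*b^3 - 2*b^2 - 7*b - 6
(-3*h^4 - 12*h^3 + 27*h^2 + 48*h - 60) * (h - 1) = -3*h^5 - 9*h^4 + 39*h^3 + 21*h^2 - 108*h + 60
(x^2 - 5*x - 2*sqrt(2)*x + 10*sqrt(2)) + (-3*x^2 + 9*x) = -2*x^2 - 2*sqrt(2)*x + 4*x + 10*sqrt(2)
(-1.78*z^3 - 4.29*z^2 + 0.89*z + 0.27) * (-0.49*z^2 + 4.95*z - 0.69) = 0.8722*z^5 - 6.7089*z^4 - 20.4434*z^3 + 7.2333*z^2 + 0.7224*z - 0.1863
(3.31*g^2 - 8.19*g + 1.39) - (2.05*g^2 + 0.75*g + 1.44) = 1.26*g^2 - 8.94*g - 0.05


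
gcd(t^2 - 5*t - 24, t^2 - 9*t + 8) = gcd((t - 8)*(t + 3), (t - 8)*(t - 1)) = t - 8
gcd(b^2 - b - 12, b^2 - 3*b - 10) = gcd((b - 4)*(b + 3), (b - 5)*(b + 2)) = 1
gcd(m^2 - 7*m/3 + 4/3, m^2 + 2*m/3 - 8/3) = m - 4/3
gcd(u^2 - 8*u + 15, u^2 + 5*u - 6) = 1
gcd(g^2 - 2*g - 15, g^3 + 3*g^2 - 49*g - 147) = g + 3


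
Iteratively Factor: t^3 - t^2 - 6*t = (t)*(t^2 - t - 6) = t*(t + 2)*(t - 3)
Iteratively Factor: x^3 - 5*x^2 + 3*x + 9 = (x + 1)*(x^2 - 6*x + 9) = (x - 3)*(x + 1)*(x - 3)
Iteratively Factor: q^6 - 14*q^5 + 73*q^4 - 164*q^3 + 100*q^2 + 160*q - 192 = (q - 2)*(q^5 - 12*q^4 + 49*q^3 - 66*q^2 - 32*q + 96) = (q - 2)^2*(q^4 - 10*q^3 + 29*q^2 - 8*q - 48) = (q - 2)^2*(q + 1)*(q^3 - 11*q^2 + 40*q - 48) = (q - 3)*(q - 2)^2*(q + 1)*(q^2 - 8*q + 16) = (q - 4)*(q - 3)*(q - 2)^2*(q + 1)*(q - 4)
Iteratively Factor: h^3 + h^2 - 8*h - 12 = (h + 2)*(h^2 - h - 6) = (h - 3)*(h + 2)*(h + 2)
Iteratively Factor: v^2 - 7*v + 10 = (v - 5)*(v - 2)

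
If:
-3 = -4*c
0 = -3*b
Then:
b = 0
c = 3/4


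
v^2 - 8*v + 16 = (v - 4)^2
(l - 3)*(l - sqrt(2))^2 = l^3 - 3*l^2 - 2*sqrt(2)*l^2 + 2*l + 6*sqrt(2)*l - 6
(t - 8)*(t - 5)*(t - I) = t^3 - 13*t^2 - I*t^2 + 40*t + 13*I*t - 40*I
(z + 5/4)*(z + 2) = z^2 + 13*z/4 + 5/2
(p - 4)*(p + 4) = p^2 - 16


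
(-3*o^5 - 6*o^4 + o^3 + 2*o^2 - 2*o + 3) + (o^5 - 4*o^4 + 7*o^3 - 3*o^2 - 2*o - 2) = -2*o^5 - 10*o^4 + 8*o^3 - o^2 - 4*o + 1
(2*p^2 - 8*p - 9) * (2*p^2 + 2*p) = 4*p^4 - 12*p^3 - 34*p^2 - 18*p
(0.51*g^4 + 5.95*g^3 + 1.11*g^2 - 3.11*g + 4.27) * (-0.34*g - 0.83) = -0.1734*g^5 - 2.4463*g^4 - 5.3159*g^3 + 0.1361*g^2 + 1.1295*g - 3.5441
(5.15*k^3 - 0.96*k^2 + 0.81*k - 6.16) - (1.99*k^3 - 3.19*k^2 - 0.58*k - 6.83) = 3.16*k^3 + 2.23*k^2 + 1.39*k + 0.67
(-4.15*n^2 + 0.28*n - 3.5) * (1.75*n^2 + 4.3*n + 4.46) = -7.2625*n^4 - 17.355*n^3 - 23.43*n^2 - 13.8012*n - 15.61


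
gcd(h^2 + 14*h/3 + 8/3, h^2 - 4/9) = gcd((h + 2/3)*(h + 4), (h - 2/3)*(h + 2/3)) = h + 2/3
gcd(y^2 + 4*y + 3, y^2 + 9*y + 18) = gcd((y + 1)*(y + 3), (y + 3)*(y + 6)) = y + 3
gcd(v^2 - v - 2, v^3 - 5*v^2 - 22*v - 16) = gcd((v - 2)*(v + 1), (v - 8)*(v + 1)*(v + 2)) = v + 1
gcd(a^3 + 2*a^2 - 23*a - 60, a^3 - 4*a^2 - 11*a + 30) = a^2 - 2*a - 15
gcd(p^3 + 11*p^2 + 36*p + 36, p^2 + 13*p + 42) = p + 6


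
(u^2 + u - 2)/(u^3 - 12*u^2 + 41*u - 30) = (u + 2)/(u^2 - 11*u + 30)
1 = 1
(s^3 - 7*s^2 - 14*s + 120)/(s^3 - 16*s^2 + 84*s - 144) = (s^2 - s - 20)/(s^2 - 10*s + 24)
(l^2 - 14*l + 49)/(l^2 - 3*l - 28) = (l - 7)/(l + 4)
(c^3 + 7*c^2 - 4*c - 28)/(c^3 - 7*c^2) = (c^3 + 7*c^2 - 4*c - 28)/(c^2*(c - 7))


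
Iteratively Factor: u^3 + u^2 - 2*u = (u)*(u^2 + u - 2) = u*(u + 2)*(u - 1)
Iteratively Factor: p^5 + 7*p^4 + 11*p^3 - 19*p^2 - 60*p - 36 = (p + 1)*(p^4 + 6*p^3 + 5*p^2 - 24*p - 36) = (p + 1)*(p + 2)*(p^3 + 4*p^2 - 3*p - 18) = (p + 1)*(p + 2)*(p + 3)*(p^2 + p - 6) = (p + 1)*(p + 2)*(p + 3)^2*(p - 2)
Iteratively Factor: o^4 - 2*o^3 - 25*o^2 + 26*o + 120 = (o + 2)*(o^3 - 4*o^2 - 17*o + 60) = (o - 3)*(o + 2)*(o^2 - o - 20) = (o - 3)*(o + 2)*(o + 4)*(o - 5)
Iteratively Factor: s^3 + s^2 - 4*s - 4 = (s - 2)*(s^2 + 3*s + 2) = (s - 2)*(s + 1)*(s + 2)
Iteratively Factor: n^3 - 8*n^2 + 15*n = (n - 3)*(n^2 - 5*n) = (n - 5)*(n - 3)*(n)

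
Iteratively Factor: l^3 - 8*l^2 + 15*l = (l - 5)*(l^2 - 3*l) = (l - 5)*(l - 3)*(l)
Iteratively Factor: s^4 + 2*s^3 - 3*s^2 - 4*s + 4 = (s + 2)*(s^3 - 3*s + 2) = (s - 1)*(s + 2)*(s^2 + s - 2) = (s - 1)^2*(s + 2)*(s + 2)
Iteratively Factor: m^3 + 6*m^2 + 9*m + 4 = (m + 1)*(m^2 + 5*m + 4) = (m + 1)^2*(m + 4)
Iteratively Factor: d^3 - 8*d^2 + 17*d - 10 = (d - 1)*(d^2 - 7*d + 10) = (d - 5)*(d - 1)*(d - 2)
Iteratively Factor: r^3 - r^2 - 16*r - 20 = (r + 2)*(r^2 - 3*r - 10) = (r + 2)^2*(r - 5)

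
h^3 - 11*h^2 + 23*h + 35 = (h - 7)*(h - 5)*(h + 1)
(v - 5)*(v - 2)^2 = v^3 - 9*v^2 + 24*v - 20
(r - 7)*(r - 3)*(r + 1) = r^3 - 9*r^2 + 11*r + 21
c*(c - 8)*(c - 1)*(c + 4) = c^4 - 5*c^3 - 28*c^2 + 32*c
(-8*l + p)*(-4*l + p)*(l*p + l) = 32*l^3*p + 32*l^3 - 12*l^2*p^2 - 12*l^2*p + l*p^3 + l*p^2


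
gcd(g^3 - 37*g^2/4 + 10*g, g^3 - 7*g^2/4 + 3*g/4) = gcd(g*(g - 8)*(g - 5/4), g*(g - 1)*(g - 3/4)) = g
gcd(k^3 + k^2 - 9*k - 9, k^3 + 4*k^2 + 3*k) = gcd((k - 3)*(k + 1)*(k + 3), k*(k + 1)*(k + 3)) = k^2 + 4*k + 3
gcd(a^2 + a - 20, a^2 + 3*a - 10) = a + 5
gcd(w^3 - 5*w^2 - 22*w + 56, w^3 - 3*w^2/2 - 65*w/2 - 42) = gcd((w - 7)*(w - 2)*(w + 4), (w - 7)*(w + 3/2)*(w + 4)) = w^2 - 3*w - 28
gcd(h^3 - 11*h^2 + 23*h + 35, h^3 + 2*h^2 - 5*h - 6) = h + 1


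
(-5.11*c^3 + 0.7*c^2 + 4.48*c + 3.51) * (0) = 0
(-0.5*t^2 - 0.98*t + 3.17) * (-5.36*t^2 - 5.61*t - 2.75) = 2.68*t^4 + 8.0578*t^3 - 10.1184*t^2 - 15.0887*t - 8.7175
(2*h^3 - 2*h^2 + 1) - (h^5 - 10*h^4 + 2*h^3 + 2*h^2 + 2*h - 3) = -h^5 + 10*h^4 - 4*h^2 - 2*h + 4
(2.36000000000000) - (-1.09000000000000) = 3.45000000000000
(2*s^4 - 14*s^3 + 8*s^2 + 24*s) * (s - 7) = 2*s^5 - 28*s^4 + 106*s^3 - 32*s^2 - 168*s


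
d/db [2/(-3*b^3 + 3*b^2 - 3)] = 2*b*(3*b - 2)/(3*(b^3 - b^2 + 1)^2)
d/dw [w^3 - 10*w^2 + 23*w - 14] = 3*w^2 - 20*w + 23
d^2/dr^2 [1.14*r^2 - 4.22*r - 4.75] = 2.28000000000000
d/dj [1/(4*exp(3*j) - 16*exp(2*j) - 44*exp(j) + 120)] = (-3*exp(2*j) + 8*exp(j) + 11)*exp(j)/(4*(exp(3*j) - 4*exp(2*j) - 11*exp(j) + 30)^2)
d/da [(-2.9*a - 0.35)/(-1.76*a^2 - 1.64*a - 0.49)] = (-5.104*a^2 - 1.232*a + 0.847)/(3.0976*a^4 + 5.7728*a^3 + 4.4144*a^2 + 1.6072*a + 0.2401)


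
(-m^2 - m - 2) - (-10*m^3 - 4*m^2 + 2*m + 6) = 10*m^3 + 3*m^2 - 3*m - 8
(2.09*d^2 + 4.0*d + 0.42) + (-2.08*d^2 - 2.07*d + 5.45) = 0.00999999999999979*d^2 + 1.93*d + 5.87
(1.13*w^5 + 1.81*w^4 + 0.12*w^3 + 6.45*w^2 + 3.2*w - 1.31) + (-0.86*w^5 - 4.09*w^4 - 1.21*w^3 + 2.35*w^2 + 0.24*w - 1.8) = 0.27*w^5 - 2.28*w^4 - 1.09*w^3 + 8.8*w^2 + 3.44*w - 3.11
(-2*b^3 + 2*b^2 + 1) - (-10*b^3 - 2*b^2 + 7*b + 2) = 8*b^3 + 4*b^2 - 7*b - 1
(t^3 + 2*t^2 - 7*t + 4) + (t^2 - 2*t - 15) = t^3 + 3*t^2 - 9*t - 11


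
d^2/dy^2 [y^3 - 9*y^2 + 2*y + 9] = 6*y - 18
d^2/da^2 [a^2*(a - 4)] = 6*a - 8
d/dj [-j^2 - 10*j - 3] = -2*j - 10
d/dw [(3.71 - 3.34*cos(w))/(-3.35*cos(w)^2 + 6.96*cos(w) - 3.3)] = (11.189*cos(w)^2 - 24.857*cos(w) + 14.7996)*sin(w)/(11.2225*cos(w)^4 - 46.632*cos(w)^3 + 70.5516*cos(w)^2 - 45.936*cos(w) + 10.89)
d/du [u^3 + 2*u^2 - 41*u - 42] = 3*u^2 + 4*u - 41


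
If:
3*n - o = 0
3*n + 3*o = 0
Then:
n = 0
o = 0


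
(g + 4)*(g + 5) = g^2 + 9*g + 20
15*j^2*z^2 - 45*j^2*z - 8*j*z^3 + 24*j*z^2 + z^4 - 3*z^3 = z*(-5*j + z)*(-3*j + z)*(z - 3)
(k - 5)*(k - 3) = k^2 - 8*k + 15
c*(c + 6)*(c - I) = c^3 + 6*c^2 - I*c^2 - 6*I*c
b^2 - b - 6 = (b - 3)*(b + 2)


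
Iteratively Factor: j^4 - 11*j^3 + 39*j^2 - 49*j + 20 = (j - 5)*(j^3 - 6*j^2 + 9*j - 4) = (j - 5)*(j - 1)*(j^2 - 5*j + 4) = (j - 5)*(j - 1)^2*(j - 4)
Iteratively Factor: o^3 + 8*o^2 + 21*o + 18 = (o + 3)*(o^2 + 5*o + 6) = (o + 2)*(o + 3)*(o + 3)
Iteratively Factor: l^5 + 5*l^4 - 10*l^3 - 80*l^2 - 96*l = (l)*(l^4 + 5*l^3 - 10*l^2 - 80*l - 96) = l*(l + 4)*(l^3 + l^2 - 14*l - 24) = l*(l + 2)*(l + 4)*(l^2 - l - 12) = l*(l - 4)*(l + 2)*(l + 4)*(l + 3)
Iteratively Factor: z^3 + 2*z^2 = (z)*(z^2 + 2*z) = z^2*(z + 2)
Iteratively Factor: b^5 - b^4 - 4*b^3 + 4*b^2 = (b - 1)*(b^4 - 4*b^2) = (b - 1)*(b + 2)*(b^3 - 2*b^2) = b*(b - 1)*(b + 2)*(b^2 - 2*b) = b*(b - 2)*(b - 1)*(b + 2)*(b)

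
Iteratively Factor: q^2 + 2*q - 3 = (q - 1)*(q + 3)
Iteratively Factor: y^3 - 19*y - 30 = (y - 5)*(y^2 + 5*y + 6) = (y - 5)*(y + 3)*(y + 2)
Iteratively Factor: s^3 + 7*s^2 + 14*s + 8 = (s + 1)*(s^2 + 6*s + 8) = (s + 1)*(s + 2)*(s + 4)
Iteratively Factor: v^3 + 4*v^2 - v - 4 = (v - 1)*(v^2 + 5*v + 4) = (v - 1)*(v + 4)*(v + 1)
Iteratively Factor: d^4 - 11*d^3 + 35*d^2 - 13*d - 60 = (d + 1)*(d^3 - 12*d^2 + 47*d - 60) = (d - 4)*(d + 1)*(d^2 - 8*d + 15) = (d - 5)*(d - 4)*(d + 1)*(d - 3)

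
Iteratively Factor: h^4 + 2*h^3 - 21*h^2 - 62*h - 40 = (h + 1)*(h^3 + h^2 - 22*h - 40) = (h - 5)*(h + 1)*(h^2 + 6*h + 8) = (h - 5)*(h + 1)*(h + 2)*(h + 4)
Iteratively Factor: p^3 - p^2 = (p)*(p^2 - p) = p^2*(p - 1)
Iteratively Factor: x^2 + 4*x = (x + 4)*(x)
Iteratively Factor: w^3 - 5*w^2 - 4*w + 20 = (w - 5)*(w^2 - 4) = (w - 5)*(w - 2)*(w + 2)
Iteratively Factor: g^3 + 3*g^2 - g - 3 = (g + 3)*(g^2 - 1) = (g + 1)*(g + 3)*(g - 1)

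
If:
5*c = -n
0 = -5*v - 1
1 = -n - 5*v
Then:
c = 0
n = 0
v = -1/5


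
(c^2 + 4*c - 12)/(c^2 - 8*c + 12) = (c + 6)/(c - 6)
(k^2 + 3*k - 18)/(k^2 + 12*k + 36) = (k - 3)/(k + 6)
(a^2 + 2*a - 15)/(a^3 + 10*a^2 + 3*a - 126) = (a + 5)/(a^2 + 13*a + 42)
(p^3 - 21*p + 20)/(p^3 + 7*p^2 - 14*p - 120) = (p - 1)/(p + 6)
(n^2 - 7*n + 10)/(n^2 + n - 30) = (n - 2)/(n + 6)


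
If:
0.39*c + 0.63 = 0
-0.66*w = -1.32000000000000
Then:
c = -1.62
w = 2.00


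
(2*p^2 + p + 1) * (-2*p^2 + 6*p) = -4*p^4 + 10*p^3 + 4*p^2 + 6*p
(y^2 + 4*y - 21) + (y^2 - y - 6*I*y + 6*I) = 2*y^2 + 3*y - 6*I*y - 21 + 6*I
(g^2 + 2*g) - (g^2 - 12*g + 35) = 14*g - 35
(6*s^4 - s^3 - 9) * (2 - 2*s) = -12*s^5 + 14*s^4 - 2*s^3 + 18*s - 18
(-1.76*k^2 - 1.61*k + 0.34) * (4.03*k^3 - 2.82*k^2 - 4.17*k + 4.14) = -7.0928*k^5 - 1.5251*k^4 + 13.2496*k^3 - 1.5315*k^2 - 8.0832*k + 1.4076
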